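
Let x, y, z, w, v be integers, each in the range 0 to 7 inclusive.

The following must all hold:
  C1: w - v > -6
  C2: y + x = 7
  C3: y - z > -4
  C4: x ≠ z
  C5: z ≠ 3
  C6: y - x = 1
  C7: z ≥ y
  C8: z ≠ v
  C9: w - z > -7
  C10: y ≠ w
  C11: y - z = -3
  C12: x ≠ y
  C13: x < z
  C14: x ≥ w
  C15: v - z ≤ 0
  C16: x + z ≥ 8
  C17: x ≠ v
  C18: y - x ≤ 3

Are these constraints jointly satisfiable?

The assignment x = 3, y = 4, z = 7, w = 1, v = 4 works:
  constraint 1 holds since w - v = -3.
  constraint 2 holds since y + x = 7.
  constraint 3 holds since y - z = -3.
The rest check out directly.

Satisfiable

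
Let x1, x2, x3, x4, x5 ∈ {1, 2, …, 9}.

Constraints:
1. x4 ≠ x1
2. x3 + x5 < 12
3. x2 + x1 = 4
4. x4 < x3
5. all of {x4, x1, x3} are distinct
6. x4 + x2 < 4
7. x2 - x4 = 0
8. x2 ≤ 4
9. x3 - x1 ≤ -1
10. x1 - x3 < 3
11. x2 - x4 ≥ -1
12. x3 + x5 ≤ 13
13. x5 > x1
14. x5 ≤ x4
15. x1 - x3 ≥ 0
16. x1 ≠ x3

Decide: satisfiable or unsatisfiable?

Unsatisfiable

Constraints 4, 9, 13, and 14 give x3 < x1, x1 < x5, x5 ≤ x4, x4 < x3. Chaining: x3 < x1 < x5 ≤ x4 < x3, which forces x3 < x3 — impossible.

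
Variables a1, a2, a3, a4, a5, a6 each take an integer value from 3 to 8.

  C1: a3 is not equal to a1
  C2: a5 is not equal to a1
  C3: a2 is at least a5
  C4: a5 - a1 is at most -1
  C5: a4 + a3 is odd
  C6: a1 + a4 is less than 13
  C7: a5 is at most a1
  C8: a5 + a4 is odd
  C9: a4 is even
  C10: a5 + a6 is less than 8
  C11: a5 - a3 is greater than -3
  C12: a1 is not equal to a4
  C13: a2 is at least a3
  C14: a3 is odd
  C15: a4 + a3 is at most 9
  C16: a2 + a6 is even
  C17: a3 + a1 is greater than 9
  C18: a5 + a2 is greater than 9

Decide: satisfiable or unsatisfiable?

Satisfiable

Take a1 = 7, a2 = 8, a3 = 5, a4 = 4, a5 = 3, a6 = 4. Then constraint 4: a5 - a1 = -4; constraint 6: a1 + a4 = 11; constraint 10: a5 + a6 = 7, and every other listed constraint is also met.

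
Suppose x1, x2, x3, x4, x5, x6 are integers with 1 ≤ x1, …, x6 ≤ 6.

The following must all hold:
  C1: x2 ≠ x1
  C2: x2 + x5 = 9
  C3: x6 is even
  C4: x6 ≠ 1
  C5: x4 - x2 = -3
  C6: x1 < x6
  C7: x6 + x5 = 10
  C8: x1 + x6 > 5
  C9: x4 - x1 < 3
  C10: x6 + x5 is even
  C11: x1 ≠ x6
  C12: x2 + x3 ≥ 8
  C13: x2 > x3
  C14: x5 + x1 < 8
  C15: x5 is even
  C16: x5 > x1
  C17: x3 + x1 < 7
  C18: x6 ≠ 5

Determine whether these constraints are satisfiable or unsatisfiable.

Setting (x1, x2, x3, x4, x5, x6) = (2, 5, 4, 2, 4, 6) satisfies everything: constraint 2: x2 + x5 = 9; constraint 5: x4 - x2 = -3, and the others follow.

Satisfiable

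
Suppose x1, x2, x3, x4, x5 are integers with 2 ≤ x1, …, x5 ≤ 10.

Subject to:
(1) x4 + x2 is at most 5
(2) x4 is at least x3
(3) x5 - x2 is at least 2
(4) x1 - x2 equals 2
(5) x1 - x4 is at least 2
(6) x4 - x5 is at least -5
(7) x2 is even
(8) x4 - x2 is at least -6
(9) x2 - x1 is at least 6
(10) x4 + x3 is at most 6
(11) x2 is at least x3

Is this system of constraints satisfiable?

Constraints 5, 8, and 9 give x4 − x2 ≥ -6, x2 − x1 ≥ 6, x1 − x4 ≥ 2.
Adding all 3 inequalities: the left sides telescope to 0, and the right sides sum to (-6) + 6 + 2 = 2. So 0 ≥ 2, which is false.

Unsatisfiable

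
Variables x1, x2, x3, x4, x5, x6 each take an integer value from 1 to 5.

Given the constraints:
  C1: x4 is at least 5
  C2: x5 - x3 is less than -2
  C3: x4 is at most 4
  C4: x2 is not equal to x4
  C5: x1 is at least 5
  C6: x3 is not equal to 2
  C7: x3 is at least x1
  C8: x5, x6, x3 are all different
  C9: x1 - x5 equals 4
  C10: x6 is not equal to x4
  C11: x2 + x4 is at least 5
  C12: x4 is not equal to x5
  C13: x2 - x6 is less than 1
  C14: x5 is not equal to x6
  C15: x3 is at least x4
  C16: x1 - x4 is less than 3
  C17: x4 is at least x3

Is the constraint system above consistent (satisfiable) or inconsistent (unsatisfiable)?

From constraints 5 and 7: x3 ≥ x1 and x1 ≥ 5, so x3 ≥ 5. From constraints 3 and 17: x3 ≤ x4 and x4 ≤ 4, so x3 ≤ 4. But 4 < 5, so no value of x3 works.

Unsatisfiable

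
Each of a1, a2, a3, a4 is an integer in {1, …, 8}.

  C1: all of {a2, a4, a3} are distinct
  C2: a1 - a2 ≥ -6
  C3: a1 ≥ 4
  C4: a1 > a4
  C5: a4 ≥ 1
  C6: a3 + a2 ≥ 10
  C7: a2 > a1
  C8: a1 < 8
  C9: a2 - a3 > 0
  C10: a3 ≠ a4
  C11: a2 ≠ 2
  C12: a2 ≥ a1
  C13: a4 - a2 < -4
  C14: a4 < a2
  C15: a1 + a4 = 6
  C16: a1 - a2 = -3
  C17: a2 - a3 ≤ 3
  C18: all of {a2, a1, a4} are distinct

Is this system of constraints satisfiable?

One satisfying assignment is a1 = 4, a2 = 7, a3 = 4, a4 = 2.
For the less obvious constraints — constraint 2: a1 - a2 = -3; constraint 6: a3 + a2 = 11 — and the others hold by inspection.

Satisfiable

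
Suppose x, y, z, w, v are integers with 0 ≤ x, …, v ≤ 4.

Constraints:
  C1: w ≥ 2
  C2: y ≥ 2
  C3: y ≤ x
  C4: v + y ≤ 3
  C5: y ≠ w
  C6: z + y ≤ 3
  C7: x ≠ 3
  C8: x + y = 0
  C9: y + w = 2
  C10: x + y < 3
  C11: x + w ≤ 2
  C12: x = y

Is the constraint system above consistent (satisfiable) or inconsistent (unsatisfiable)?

Unsatisfiable

From constraints 2 and 3: x ≥ y ≥ 2. From constraint 1: w ≥ 2. Hence x + w ≥ 4. But constraint 11 requires x + w ≤ 2, and 2 < 4. Contradiction.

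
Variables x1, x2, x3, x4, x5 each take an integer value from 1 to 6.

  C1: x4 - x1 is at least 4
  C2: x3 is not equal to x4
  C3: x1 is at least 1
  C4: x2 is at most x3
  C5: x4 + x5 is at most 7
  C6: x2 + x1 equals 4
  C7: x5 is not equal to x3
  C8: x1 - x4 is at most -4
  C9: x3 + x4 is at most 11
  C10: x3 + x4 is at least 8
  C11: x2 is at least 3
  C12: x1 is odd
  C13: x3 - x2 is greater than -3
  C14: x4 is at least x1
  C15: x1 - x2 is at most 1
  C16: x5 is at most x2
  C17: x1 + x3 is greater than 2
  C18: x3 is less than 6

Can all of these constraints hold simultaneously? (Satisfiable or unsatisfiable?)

Satisfiable

One satisfying assignment is x1 = 1, x2 = 3, x3 = 3, x4 = 5, x5 = 2.
For the less obvious constraints — constraint 1: x4 - x1 = 4; constraint 5: x4 + x5 = 7 — and the others hold by inspection.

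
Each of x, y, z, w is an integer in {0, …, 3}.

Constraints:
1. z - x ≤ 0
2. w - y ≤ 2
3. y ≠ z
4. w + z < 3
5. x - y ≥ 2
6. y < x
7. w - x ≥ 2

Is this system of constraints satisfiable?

Constraints 2, 5, and 7 give x − y ≥ 2, y − w ≥ -2, w − x ≥ 2.
Adding all 3 inequalities: the left sides telescope to 0, and the right sides sum to 2 + (-2) + 2 = 2. So 0 ≥ 2, which is false.

Unsatisfiable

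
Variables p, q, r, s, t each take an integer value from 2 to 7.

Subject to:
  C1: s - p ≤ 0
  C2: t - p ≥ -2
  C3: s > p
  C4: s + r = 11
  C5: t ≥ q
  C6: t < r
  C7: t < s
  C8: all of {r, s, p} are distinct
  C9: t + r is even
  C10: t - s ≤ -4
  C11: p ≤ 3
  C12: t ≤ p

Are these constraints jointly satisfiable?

Unsatisfiable

Constraints 1, 2, and 10 give p − s ≥ 0, s − t ≥ 4, t − p ≥ -2.
Adding all 3 inequalities: the left sides telescope to 0, and the right sides sum to 0 + 4 + (-2) = 2. So 0 ≥ 2, which is false.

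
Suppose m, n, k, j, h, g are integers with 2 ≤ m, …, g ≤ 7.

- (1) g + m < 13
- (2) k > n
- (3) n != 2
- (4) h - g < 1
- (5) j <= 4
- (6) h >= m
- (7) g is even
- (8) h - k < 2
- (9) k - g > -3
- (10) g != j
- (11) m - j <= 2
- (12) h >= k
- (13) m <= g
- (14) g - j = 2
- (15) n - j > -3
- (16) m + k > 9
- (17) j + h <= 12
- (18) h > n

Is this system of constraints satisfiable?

Satisfiable

The assignment m = 5, n = 4, k = 5, j = 4, h = 5, g = 6 works:
  constraint 1 holds since g + m = 11.
  constraint 4 holds since h - g = -1.
The rest check out directly.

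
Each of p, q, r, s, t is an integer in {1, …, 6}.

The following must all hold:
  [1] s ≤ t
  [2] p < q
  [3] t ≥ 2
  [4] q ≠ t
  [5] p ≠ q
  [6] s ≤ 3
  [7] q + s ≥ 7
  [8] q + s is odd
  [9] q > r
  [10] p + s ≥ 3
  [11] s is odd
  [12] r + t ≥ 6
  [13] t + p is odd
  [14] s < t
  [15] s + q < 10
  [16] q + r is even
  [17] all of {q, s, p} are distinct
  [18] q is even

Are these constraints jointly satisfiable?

One satisfying assignment is p = 5, q = 6, r = 2, s = 1, t = 4.
For the less obvious constraints — constraint 7: q + s = 7; constraint 10: p + s = 6 — and the others hold by inspection.

Satisfiable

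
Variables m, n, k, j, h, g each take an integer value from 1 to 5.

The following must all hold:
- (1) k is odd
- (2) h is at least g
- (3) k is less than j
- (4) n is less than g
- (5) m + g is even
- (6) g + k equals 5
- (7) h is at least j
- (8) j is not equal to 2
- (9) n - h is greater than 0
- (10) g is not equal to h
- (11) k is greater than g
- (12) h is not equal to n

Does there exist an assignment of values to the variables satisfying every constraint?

Unsatisfiable

Constraints 3, 4, 7, 9, and 11 give k < j, j ≤ h, h < n, n < g, g < k. Chaining: k < j ≤ h < n < g < k, which forces k < k — impossible.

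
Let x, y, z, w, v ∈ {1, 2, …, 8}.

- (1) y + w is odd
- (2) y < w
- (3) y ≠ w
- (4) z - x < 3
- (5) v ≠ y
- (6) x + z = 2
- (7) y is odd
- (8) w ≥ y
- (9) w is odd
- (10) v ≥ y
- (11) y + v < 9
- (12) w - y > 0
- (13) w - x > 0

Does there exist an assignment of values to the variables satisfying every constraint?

Unsatisfiable

Constraint 7 makes y odd and constraint 9 makes w odd, so y + w must be even. Constraint 1 says y + w is odd — contradiction.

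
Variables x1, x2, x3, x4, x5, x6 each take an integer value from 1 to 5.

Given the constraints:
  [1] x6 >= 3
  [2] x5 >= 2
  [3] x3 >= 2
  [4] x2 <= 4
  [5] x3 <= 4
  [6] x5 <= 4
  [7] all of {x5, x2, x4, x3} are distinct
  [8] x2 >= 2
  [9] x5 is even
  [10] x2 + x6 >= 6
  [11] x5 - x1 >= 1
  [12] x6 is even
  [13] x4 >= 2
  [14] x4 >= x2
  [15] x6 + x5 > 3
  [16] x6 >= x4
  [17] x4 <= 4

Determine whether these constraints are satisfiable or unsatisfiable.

Unsatisfiable

Constraints 2, 3, 4, 5, 6, 8, 13, and 17 confine each of x5, x2, x4, x3 to the 3 values {2, …, 4}.
Constraint 7 requires all 4 of them to be distinct, but only 3 values are available — impossible by the pigeonhole principle.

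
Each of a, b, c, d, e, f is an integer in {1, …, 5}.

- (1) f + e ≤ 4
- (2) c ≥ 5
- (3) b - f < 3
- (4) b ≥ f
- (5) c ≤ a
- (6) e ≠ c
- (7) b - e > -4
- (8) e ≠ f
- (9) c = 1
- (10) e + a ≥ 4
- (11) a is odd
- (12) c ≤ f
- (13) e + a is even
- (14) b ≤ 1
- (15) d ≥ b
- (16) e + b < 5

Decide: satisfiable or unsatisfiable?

From constraints 2 and 12: f ≥ c and c ≥ 5, so f ≥ 5. From constraints 4 and 14: f ≤ b and b ≤ 1, so f ≤ 1. But 1 < 5, so no value of f works.

Unsatisfiable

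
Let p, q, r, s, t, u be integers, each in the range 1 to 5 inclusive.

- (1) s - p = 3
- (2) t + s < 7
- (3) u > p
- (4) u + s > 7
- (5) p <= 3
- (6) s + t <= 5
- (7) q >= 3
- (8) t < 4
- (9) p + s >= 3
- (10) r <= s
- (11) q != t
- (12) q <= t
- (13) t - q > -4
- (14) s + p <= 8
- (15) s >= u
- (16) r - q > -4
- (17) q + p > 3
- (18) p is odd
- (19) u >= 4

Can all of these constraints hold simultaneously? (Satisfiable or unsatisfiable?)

From constraints 15 and 19: s ≥ u ≥ 4. From constraints 7 and 12: t ≥ q ≥ 3. Hence s + t ≥ 7. But constraint 6 requires s + t ≤ 5, and 5 < 7. Contradiction.

Unsatisfiable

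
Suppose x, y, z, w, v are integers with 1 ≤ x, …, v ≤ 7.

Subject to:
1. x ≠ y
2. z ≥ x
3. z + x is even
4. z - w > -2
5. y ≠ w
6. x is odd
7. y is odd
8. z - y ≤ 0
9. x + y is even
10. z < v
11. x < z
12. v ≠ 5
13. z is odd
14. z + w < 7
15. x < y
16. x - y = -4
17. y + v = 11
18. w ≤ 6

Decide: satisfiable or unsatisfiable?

Satisfiable

Setting (x, y, z, w, v) = (1, 5, 3, 2, 6) satisfies everything: constraint 4: z - w = 1; constraint 8: z - y = -2, and the others follow.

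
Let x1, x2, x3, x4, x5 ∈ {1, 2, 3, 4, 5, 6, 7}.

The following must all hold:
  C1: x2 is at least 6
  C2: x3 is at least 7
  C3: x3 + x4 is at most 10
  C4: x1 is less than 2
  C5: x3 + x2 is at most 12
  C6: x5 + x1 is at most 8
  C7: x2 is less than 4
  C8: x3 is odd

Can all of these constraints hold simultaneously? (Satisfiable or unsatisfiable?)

From constraint 2: x3 ≥ 7. From constraint 1: x2 ≥ 6. Hence x3 + x2 ≥ 13. But constraint 5 requires x3 + x2 ≤ 12, and 12 < 13. Contradiction.

Unsatisfiable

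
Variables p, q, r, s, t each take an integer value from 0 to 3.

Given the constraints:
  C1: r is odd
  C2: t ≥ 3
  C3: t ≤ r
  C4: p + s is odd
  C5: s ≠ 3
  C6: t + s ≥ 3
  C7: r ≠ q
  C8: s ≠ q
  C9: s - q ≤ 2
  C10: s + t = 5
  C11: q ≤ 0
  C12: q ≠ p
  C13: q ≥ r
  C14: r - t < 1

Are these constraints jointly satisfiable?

Unsatisfiable

From constraints 2 and 3: r ≥ t and t ≥ 3, so r ≥ 3. From constraints 11 and 13: r ≤ q and q ≤ 0, so r ≤ 0. But 0 < 3, so no value of r works.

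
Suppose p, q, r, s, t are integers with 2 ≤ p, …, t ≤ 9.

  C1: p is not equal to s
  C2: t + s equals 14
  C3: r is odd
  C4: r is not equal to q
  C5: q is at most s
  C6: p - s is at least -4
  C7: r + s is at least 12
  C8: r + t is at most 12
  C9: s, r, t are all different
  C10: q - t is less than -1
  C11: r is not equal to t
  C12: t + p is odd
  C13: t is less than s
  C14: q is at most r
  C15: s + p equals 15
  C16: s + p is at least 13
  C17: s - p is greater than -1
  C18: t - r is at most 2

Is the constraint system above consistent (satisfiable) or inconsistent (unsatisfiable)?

Satisfiable

Take p = 7, q = 2, r = 5, s = 8, t = 6. Then constraint 2: t + s = 14; constraint 6: p - s = -1; constraint 7: r + s = 13, and every other listed constraint is also met.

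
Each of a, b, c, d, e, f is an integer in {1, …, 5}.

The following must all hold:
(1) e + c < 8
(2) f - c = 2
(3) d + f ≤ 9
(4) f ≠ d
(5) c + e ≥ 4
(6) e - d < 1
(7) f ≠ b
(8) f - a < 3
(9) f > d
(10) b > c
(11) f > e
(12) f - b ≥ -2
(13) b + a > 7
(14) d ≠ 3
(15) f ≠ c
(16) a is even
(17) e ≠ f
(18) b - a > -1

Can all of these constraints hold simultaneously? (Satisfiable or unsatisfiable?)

One satisfying assignment is a = 4, b = 4, c = 3, d = 4, e = 2, f = 5.
For the less obvious constraints — constraint 1: e + c = 5; constraint 2: f - c = 2 — and the others hold by inspection.

Satisfiable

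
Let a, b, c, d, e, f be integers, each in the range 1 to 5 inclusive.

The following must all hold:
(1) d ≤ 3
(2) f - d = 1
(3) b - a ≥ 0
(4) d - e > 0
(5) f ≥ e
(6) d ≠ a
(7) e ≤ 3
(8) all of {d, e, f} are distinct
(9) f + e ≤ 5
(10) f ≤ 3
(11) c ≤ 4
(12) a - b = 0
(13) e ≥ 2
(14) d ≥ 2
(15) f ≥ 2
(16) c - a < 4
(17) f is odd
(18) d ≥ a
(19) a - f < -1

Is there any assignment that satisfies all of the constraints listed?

Unsatisfiable

Constraints 1, 7, 10, 13, 14, and 15 confine each of d, e, f to the 2 values {2, 3}.
Constraint 8 requires all 3 of them to be distinct, but only 2 values are available — impossible by the pigeonhole principle.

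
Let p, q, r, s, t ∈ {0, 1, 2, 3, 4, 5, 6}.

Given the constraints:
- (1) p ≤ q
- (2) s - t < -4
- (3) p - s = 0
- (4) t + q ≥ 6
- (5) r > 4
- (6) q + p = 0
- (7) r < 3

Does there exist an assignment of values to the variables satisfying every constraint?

Unsatisfiable

From constraint 5: r ≥ 5. From constraint 7: r ≤ 2. But 2 < 5, so no value of r works.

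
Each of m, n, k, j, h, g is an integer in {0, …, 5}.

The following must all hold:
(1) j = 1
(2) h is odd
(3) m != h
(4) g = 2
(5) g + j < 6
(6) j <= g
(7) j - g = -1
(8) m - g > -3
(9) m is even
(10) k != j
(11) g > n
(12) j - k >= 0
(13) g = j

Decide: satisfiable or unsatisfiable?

Unsatisfiable

Constraint 4 fixes g = 2 and constraint 1 fixes j = 1, but constraint 13 requires g = j. Since 2 ≠ 1, contradiction.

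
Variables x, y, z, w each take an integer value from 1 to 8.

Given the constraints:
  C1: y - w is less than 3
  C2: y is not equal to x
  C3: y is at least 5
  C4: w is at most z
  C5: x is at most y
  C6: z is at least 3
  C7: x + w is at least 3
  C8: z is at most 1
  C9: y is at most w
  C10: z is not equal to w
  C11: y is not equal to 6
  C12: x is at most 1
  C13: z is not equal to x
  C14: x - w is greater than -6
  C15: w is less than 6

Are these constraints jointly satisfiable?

From constraints 3 and 9: w ≥ y and y ≥ 5, so w ≥ 5. From constraints 4 and 8: w ≤ z and z ≤ 1, so w ≤ 1. But 1 < 5, so no value of w works.

Unsatisfiable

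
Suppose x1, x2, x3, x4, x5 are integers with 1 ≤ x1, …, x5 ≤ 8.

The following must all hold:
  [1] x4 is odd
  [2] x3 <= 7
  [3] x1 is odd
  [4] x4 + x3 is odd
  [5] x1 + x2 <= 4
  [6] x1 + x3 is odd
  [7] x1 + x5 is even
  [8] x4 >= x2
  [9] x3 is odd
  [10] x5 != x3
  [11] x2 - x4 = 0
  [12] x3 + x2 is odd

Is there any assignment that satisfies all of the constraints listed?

Constraint 3 makes x1 odd and constraint 9 makes x3 odd, so x1 + x3 must be even. Constraint 6 says x1 + x3 is odd — contradiction.

Unsatisfiable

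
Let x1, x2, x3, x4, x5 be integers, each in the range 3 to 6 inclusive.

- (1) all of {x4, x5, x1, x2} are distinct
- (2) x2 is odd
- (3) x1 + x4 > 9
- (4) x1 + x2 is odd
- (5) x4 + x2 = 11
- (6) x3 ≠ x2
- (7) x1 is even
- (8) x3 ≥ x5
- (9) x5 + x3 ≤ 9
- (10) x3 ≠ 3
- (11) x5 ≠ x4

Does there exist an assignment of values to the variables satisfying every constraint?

The assignment x1 = 4, x2 = 5, x3 = 4, x4 = 6, x5 = 3 works:
  constraint 3 holds since x1 + x4 = 10.
  constraint 5 holds since x4 + x2 = 11.
  constraint 9 holds since x5 + x3 = 7.
The rest check out directly.

Satisfiable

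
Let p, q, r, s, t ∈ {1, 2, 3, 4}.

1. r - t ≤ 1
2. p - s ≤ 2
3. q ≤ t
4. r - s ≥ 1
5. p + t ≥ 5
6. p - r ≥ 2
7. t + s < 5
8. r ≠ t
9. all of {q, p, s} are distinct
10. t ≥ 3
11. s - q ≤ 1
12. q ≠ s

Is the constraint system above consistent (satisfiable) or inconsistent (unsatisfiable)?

Unsatisfiable

Constraints 2, 4, and 6 give p − r ≥ 2, r − s ≥ 1, s − p ≥ -2.
Adding all 3 inequalities: the left sides telescope to 0, and the right sides sum to 2 + 1 + (-2) = 1. So 0 ≥ 1, which is false.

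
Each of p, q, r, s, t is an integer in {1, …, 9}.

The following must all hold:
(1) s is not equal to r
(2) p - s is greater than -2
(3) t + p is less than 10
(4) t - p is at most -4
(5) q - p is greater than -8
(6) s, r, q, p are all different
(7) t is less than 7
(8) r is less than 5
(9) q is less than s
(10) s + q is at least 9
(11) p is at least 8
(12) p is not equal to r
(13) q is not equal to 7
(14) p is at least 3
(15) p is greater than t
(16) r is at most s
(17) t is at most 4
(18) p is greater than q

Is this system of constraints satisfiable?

Setting (p, q, r, s, t) = (8, 2, 1, 7, 1) satisfies everything: constraint 2: p - s = 1; constraint 3: t + p = 9, and the others follow.

Satisfiable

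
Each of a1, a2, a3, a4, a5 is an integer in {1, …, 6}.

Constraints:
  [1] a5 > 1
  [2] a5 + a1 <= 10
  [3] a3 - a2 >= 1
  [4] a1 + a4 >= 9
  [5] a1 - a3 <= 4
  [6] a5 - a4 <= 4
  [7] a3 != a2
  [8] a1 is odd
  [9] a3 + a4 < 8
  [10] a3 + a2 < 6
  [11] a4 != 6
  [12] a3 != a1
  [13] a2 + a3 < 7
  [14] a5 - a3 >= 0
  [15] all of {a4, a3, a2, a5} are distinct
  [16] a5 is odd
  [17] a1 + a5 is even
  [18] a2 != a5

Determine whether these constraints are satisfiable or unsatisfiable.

Setting (a1, a2, a3, a4, a5) = (5, 2, 3, 4, 5) satisfies everything: constraint 2: a5 + a1 = 10; constraint 3: a3 - a2 = 1, and the others follow.

Satisfiable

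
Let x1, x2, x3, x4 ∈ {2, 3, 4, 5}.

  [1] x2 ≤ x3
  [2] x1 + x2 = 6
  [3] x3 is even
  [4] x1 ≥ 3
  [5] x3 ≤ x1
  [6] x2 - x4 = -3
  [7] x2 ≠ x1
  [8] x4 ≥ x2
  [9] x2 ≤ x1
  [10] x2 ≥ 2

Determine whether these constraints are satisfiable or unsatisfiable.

Satisfiable

Take x1 = 4, x2 = 2, x3 = 2, x4 = 5. Then constraint 2: x1 + x2 = 6; constraint 6: x2 - x4 = -3, and every other listed constraint is also met.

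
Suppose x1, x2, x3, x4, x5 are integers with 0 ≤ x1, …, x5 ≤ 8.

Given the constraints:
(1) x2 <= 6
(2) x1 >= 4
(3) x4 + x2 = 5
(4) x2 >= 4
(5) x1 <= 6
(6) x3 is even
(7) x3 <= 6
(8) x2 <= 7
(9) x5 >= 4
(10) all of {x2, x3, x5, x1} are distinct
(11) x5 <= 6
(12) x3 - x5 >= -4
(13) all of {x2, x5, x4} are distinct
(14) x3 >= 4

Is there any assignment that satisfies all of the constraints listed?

Unsatisfiable

Constraints 1, 2, 4, 5, 7, 9, 11, and 14 confine each of x2, x3, x5, x1 to the 3 values {4, …, 6}.
Constraint 10 requires all 4 of them to be distinct, but only 3 values are available — impossible by the pigeonhole principle.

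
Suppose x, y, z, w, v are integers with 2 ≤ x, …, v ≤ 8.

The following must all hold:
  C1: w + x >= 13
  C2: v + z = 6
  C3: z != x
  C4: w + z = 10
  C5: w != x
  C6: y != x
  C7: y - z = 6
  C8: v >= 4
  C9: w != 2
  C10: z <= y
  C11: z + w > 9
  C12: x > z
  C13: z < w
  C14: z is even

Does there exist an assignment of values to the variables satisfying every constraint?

Satisfiable

One satisfying assignment is x = 5, y = 8, z = 2, w = 8, v = 4.
For the less obvious constraints — constraint 1: w + x = 13; constraint 2: v + z = 6 — and the others hold by inspection.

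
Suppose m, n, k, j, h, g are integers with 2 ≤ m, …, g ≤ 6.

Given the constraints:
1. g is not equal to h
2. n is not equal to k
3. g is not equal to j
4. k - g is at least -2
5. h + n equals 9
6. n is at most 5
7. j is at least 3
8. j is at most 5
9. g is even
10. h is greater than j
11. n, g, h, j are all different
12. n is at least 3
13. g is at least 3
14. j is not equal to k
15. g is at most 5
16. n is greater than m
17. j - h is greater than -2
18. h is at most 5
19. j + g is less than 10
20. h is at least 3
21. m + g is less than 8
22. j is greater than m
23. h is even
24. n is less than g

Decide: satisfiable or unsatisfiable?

Unsatisfiable

Constraints 6, 7, 8, 12, 13, 15, 18, and 20 confine each of n, g, h, j to the 3 values {3, …, 5}.
Constraint 11 requires all 4 of them to be distinct, but only 3 values are available — impossible by the pigeonhole principle.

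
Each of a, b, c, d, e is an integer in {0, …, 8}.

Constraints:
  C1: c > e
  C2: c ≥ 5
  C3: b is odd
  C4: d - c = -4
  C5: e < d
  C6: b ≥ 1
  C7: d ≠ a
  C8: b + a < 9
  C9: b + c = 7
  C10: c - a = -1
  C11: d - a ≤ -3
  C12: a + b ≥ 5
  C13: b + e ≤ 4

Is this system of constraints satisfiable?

Satisfiable

The assignment a = 7, b = 1, c = 6, d = 2, e = 1 works:
  constraint 4 holds since d - c = -4.
  constraint 8 holds since b + a = 8.
  constraint 9 holds since b + c = 7.
The rest check out directly.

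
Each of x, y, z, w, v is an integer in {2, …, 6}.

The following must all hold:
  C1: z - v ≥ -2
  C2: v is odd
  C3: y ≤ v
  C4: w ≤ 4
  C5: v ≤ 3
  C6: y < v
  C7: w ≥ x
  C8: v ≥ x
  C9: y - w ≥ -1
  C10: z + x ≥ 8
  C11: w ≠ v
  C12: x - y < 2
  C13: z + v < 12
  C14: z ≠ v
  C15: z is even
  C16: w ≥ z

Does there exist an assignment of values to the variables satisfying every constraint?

Unsatisfiable

From constraints 4 and 16: z ≤ w ≤ 4. From constraints 5 and 8: x ≤ v ≤ 3. Hence z + x ≤ 7. But constraint 10 requires z + x ≥ 8, and 8 > 7. Contradiction.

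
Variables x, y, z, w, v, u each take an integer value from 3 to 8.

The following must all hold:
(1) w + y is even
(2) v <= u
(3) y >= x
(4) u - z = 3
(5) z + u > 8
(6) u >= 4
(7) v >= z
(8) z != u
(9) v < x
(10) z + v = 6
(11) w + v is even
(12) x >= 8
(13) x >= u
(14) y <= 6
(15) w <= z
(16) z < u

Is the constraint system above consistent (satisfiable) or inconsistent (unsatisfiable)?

From constraints 3 and 12: y ≥ x and x ≥ 8, so y ≥ 8. From constraint 14: y ≤ 6. But 6 < 8, so no value of y works.

Unsatisfiable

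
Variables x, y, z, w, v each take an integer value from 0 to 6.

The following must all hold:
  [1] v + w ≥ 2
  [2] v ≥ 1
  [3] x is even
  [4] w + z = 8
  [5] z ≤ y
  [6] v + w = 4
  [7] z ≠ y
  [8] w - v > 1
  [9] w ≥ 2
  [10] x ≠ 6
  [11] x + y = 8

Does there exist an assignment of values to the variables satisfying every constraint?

Satisfiable

Try x = 2, y = 6, z = 5, w = 3, v = 1.
Check constraint 1: v + w = 4; constraint 4: w + z = 8. The remaining constraints are straightforward to verify.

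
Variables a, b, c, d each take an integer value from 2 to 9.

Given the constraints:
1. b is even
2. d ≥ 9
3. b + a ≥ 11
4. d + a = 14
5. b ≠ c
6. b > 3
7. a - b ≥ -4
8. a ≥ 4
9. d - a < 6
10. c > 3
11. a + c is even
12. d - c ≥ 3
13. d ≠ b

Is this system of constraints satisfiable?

Satisfiable

Try a = 5, b = 8, c = 5, d = 9.
Check constraint 3: b + a = 13; constraint 4: d + a = 14; constraint 7: a - b = -3. The remaining constraints are straightforward to verify.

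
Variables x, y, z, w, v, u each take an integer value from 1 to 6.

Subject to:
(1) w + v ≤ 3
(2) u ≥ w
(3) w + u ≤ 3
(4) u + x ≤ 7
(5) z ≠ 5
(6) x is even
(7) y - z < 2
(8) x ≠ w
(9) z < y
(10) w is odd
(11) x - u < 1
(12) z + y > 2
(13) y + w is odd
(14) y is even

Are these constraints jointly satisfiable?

One satisfying assignment is x = 2, y = 2, z = 1, w = 1, v = 1, u = 2.
For the less obvious constraints — constraint 1: w + v = 2; constraint 3: w + u = 3 — and the others hold by inspection.

Satisfiable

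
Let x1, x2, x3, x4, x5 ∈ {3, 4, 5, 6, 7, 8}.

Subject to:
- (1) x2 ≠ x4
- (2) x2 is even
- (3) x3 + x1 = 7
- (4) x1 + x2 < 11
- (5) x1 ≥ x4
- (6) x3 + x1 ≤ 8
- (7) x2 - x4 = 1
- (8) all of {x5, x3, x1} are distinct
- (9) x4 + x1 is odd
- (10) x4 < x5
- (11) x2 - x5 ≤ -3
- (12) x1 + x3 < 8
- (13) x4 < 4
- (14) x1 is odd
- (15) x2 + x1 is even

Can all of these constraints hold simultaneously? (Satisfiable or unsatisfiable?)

Unsatisfiable

Constraint 2 makes x2 even and constraint 14 makes x1 odd, so x2 + x1 must be odd. Constraint 15 says x2 + x1 is even — contradiction.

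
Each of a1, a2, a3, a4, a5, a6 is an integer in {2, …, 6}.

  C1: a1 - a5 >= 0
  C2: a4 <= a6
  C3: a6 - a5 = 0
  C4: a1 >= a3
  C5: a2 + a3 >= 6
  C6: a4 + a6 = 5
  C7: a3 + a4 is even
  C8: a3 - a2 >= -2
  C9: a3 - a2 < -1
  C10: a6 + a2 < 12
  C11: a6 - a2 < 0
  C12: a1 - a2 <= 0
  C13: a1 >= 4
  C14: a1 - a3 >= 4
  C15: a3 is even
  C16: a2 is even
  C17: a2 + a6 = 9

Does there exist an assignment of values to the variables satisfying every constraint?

Unsatisfiable

Constraints 8, 12, and 14 give a3 − a2 ≥ -2, a2 − a1 ≥ 0, a1 − a3 ≥ 4.
Adding all 3 inequalities: the left sides telescope to 0, and the right sides sum to (-2) + 0 + 4 = 2. So 0 ≥ 2, which is false.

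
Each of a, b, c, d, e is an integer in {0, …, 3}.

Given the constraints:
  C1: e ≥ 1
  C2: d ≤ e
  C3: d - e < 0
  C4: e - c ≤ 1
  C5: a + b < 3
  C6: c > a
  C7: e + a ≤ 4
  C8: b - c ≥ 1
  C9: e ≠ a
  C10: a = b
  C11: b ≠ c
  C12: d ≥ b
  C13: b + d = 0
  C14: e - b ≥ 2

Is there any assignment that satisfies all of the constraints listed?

Unsatisfiable

Constraints 4, 8, and 14 give e − b ≥ 2, b − c ≥ 1, c − e ≥ -1.
Adding all 3 inequalities: the left sides telescope to 0, and the right sides sum to 2 + 1 + (-1) = 2. So 0 ≥ 2, which is false.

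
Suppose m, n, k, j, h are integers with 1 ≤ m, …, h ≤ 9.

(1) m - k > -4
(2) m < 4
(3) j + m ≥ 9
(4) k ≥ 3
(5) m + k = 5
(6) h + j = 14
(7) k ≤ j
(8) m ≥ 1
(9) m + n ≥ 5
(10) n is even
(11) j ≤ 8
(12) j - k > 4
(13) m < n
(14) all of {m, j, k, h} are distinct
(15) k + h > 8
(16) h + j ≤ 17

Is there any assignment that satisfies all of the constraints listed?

Take m = 2, n = 6, k = 3, j = 8, h = 6. Then constraint 1: m - k = -1; constraint 3: j + m = 10, and every other listed constraint is also met.

Satisfiable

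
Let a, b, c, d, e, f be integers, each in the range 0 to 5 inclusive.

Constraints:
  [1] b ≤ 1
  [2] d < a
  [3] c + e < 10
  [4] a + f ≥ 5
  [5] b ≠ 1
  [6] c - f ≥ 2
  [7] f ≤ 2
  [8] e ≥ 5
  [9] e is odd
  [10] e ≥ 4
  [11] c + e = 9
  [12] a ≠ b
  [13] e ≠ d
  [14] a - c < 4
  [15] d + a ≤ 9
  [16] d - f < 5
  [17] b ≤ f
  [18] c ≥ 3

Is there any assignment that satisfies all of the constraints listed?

Satisfiable

Setting (a, b, c, d, e, f) = (5, 0, 4, 3, 5, 0) satisfies everything: constraint 3: c + e = 9; constraint 4: a + f = 5; constraint 6: c - f = 4, and the others follow.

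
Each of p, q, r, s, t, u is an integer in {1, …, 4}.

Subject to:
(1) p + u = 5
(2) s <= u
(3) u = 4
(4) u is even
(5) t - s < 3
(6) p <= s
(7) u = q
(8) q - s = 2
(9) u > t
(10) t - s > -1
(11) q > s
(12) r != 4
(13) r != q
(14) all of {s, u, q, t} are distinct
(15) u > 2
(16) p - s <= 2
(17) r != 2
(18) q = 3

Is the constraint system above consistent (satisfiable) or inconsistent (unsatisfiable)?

Unsatisfiable

Constraint 3 fixes u = 4 and constraint 18 fixes q = 3, but constraint 7 requires u = q. Since 4 ≠ 3, contradiction.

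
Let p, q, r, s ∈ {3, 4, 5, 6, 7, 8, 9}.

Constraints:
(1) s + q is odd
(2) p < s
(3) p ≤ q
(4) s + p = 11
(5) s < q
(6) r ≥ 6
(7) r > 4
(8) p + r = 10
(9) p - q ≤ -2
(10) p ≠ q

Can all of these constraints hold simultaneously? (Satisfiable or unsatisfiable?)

Satisfiable

Take p = 4, q = 8, r = 6, s = 7. Then constraint 4: s + p = 11; constraint 8: p + r = 10; constraint 9: p - q = -4, and every other listed constraint is also met.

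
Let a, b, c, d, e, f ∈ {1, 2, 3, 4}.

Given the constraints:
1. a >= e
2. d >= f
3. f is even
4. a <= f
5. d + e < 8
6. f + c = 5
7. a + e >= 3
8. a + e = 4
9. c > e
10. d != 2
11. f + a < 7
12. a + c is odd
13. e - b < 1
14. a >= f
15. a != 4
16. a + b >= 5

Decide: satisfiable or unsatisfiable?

Satisfiable

The assignment a = 2, b = 3, c = 3, d = 4, e = 2, f = 2 works:
  constraint 5 holds since d + e = 6.
  constraint 6 holds since f + c = 5.
The rest check out directly.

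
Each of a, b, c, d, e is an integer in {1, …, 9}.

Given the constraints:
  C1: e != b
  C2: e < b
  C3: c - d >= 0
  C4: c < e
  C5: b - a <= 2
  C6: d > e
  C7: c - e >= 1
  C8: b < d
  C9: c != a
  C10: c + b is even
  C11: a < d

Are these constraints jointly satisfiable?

Constraints 2, 3, 4, and 8 give b < d, d ≤ c, c < e, e < b. Chaining: b < d ≤ c < e < b, which forces b < b — impossible.

Unsatisfiable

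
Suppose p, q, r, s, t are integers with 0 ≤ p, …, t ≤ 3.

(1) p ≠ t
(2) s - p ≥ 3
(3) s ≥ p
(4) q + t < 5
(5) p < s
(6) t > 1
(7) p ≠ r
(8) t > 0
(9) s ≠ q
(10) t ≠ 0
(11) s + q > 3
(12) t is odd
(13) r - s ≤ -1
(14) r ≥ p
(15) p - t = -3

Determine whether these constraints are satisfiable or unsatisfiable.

Satisfiable

The assignment p = 0, q = 1, r = 1, s = 3, t = 3 works:
  constraint 2 holds since s - p = 3.
  constraint 4 holds since q + t = 4.
The rest check out directly.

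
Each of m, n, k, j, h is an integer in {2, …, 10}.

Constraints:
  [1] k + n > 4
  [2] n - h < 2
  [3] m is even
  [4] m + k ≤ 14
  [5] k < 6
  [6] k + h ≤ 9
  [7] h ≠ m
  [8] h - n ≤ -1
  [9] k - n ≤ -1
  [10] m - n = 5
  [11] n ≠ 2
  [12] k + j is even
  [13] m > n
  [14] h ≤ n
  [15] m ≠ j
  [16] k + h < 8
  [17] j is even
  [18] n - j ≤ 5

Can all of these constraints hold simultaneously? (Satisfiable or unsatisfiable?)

Satisfiable

The assignment m = 10, n = 5, k = 2, j = 2, h = 4 works:
  constraint 1 holds since k + n = 7.
  constraint 2 holds since n - h = 1.
The rest check out directly.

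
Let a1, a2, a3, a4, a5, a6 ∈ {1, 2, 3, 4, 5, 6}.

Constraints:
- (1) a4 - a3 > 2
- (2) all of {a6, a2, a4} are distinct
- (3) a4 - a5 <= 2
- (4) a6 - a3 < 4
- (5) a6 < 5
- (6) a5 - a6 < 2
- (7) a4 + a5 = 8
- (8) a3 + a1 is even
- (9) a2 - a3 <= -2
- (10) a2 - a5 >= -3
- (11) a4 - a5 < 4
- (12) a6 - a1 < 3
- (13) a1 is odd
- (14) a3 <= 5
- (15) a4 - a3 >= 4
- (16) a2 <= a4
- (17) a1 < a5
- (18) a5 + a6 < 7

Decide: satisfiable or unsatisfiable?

Unsatisfiable

Constraints 3, 9, 10, and 15 give a3 − a2 ≥ 2, a2 − a5 ≥ -3, a5 − a4 ≥ -2, a4 − a3 ≥ 4.
Adding all 4 inequalities: the left sides telescope to 0, and the right sides sum to 2 + (-3) + (-2) + 4 = 1. So 0 ≥ 1, which is false.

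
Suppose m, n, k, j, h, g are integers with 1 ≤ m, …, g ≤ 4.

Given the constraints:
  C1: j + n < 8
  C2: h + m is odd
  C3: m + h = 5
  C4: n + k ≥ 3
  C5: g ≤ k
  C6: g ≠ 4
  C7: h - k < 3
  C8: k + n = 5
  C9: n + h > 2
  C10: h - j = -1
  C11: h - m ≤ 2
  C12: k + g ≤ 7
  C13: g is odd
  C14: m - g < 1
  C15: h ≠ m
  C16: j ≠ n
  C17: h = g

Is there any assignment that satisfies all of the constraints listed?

Try m = 2, n = 2, k = 3, j = 4, h = 3, g = 3.
Check constraint 1: j + n = 6; constraint 3: m + h = 5. The remaining constraints are straightforward to verify.

Satisfiable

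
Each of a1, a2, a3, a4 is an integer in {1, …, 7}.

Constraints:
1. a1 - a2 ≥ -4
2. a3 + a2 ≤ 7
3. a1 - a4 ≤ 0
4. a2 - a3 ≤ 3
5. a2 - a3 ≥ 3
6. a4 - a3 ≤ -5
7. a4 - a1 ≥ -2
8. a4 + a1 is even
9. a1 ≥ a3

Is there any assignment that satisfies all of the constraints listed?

Constraints 1, 5, 6, and 7 give a4 − a1 ≥ -2, a1 − a2 ≥ -4, a2 − a3 ≥ 3, a3 − a4 ≥ 5.
Adding all 4 inequalities: the left sides telescope to 0, and the right sides sum to (-2) + (-4) + 3 + 5 = 2. So 0 ≥ 2, which is false.

Unsatisfiable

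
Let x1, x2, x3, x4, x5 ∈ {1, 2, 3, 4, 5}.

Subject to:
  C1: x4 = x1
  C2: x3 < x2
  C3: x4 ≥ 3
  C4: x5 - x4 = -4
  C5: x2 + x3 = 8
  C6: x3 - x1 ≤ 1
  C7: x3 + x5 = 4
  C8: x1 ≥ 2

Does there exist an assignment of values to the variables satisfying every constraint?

One satisfying assignment is x1 = 5, x2 = 5, x3 = 3, x4 = 5, x5 = 1.
For the less obvious constraints — constraint 4: x5 - x4 = -4; constraint 5: x2 + x3 = 8 — and the others hold by inspection.

Satisfiable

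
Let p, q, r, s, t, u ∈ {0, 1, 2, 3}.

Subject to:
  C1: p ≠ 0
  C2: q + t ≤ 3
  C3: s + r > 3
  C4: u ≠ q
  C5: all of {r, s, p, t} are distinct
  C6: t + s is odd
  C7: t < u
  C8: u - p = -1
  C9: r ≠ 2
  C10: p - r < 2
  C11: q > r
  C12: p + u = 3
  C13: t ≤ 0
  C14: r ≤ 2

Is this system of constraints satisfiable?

Take p = 2, q = 2, r = 1, s = 3, t = 0, u = 1. Then constraint 2: q + t = 2; constraint 3: s + r = 4; constraint 8: u - p = -1, and every other listed constraint is also met.

Satisfiable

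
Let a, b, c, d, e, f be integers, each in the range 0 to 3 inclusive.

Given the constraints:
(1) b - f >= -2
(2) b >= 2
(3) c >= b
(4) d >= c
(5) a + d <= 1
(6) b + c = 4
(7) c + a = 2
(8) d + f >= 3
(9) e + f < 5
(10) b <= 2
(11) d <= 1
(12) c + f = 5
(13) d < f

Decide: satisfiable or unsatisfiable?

From constraints 2 and 3: c ≥ b and b ≥ 2, so c ≥ 2. From constraints 4 and 11: c ≤ d and d ≤ 1, so c ≤ 1. But 1 < 2, so no value of c works.

Unsatisfiable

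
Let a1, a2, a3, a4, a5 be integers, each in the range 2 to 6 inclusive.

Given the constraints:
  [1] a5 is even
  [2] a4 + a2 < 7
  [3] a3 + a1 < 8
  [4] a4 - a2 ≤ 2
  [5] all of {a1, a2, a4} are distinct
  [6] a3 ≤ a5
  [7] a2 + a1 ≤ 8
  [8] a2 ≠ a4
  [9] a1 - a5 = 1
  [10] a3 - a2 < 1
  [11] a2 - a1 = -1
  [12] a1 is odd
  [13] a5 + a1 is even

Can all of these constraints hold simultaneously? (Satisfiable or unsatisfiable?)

Unsatisfiable

Constraint 1 makes a5 even and constraint 12 makes a1 odd, so a5 + a1 must be odd. Constraint 13 says a5 + a1 is even — contradiction.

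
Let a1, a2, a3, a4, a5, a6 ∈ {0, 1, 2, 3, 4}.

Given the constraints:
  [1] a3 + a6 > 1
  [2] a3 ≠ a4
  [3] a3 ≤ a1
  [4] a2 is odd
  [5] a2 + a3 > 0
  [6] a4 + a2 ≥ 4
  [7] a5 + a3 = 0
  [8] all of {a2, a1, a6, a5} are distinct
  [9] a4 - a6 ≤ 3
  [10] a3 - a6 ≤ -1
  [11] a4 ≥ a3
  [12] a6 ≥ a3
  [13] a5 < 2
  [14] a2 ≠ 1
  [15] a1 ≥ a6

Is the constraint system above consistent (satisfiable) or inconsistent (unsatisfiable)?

Setting (a1, a2, a3, a4, a5, a6) = (4, 3, 0, 3, 0, 2) satisfies everything: constraint 1: a3 + a6 = 2; constraint 5: a2 + a3 = 3, and the others follow.

Satisfiable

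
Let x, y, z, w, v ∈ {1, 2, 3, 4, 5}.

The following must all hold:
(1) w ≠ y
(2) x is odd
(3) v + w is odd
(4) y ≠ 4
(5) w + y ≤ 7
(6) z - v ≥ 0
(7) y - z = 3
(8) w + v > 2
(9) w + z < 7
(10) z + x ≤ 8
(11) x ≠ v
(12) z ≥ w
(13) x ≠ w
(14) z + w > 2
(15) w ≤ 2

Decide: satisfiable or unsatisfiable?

The assignment x = 5, y = 5, z = 2, w = 2, v = 1 works:
  constraint 5 holds since w + y = 7.
  constraint 6 holds since z - v = 1.
  constraint 7 holds since y - z = 3.
The rest check out directly.

Satisfiable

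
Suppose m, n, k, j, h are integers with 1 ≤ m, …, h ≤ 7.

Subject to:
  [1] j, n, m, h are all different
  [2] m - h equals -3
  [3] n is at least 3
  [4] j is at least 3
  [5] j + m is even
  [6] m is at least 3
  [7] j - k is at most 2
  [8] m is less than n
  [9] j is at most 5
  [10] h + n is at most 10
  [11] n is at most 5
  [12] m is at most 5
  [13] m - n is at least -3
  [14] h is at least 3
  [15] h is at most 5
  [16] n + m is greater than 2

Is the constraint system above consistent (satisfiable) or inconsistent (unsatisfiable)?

Unsatisfiable

Constraints 3, 4, 6, 9, 11, 12, 14, and 15 confine each of j, n, m, h to the 3 values {3, …, 5}.
Constraint 1 requires all 4 of them to be distinct, but only 3 values are available — impossible by the pigeonhole principle.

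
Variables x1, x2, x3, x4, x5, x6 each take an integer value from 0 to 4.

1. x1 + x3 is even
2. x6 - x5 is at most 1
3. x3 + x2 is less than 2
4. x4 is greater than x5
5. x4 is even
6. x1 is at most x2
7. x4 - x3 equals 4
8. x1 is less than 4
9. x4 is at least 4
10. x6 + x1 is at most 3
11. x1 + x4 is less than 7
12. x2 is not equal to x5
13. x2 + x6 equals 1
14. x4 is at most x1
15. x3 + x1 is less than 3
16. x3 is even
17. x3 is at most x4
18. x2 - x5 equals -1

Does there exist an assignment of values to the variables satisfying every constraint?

From constraints 9 and 14: x1 ≥ x4 and x4 ≥ 4, so x1 ≥ 4. From constraint 8: x1 ≤ 3. But 3 < 4, so no value of x1 works.

Unsatisfiable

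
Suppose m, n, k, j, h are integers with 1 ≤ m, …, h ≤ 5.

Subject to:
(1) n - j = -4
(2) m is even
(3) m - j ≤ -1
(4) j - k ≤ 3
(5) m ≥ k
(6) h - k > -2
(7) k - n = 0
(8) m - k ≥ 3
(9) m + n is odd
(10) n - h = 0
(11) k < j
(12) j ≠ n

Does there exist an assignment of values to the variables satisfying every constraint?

Unsatisfiable

Constraints 3, 4, and 8 give k − j ≥ -3, j − m ≥ 1, m − k ≥ 3.
Adding all 3 inequalities: the left sides telescope to 0, and the right sides sum to (-3) + 1 + 3 = 1. So 0 ≥ 1, which is false.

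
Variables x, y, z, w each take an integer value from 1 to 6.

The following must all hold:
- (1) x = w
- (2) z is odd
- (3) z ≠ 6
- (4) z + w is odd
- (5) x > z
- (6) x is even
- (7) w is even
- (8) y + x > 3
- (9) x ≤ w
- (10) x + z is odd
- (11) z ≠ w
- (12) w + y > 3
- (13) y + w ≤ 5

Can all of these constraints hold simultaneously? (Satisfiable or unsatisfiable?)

Satisfiable

The assignment x = 2, y = 2, z = 1, w = 2 works:
  constraint 8 holds since y + x = 4.
  constraint 12 holds since w + y = 4.
The rest check out directly.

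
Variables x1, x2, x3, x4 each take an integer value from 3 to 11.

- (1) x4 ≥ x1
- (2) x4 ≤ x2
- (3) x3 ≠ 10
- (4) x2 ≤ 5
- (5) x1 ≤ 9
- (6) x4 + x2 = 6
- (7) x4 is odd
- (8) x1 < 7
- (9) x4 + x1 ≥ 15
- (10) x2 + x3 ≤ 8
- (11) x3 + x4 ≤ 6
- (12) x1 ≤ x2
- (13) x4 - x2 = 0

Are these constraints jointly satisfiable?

From constraints 2 and 4: x4 ≤ x2 ≤ 5. From constraint 5: x1 ≤ 9. Hence x4 + x1 ≤ 14. But constraint 9 requires x4 + x1 ≥ 15, and 15 > 14. Contradiction.

Unsatisfiable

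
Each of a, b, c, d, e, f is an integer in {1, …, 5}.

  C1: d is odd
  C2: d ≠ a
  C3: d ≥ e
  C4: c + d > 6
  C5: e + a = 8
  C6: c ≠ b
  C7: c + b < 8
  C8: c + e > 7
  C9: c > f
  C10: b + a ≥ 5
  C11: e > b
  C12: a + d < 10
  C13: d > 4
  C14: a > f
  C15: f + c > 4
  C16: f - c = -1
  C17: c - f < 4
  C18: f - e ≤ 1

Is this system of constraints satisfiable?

Take a = 4, b = 3, c = 4, d = 5, e = 4, f = 3. Then constraint 4: c + d = 9; constraint 5: e + a = 8; constraint 7: c + b = 7, and every other listed constraint is also met.

Satisfiable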